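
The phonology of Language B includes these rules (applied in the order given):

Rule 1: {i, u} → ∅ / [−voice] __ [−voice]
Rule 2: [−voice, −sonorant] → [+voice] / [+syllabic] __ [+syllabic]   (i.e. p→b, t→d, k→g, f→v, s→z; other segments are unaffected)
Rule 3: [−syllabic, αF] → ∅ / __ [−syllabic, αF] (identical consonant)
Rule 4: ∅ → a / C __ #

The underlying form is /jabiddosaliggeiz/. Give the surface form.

Rule 1 (high vowel syncope): no segment meets the environment; /jabiddosaliggeiz/ is unchanged.
Rule 2 (intervocalic voicing): /s/ is a voiceless obstruent between vowels /o/ and /a/, so it voices to [z]. /jabiddosaliggeiz/ → jabiddozaliggeiz.
Rule 3 (degemination): /dd/ is a geminate; the first /d/ deletes. /gg/ is a geminate; the first /g/ deletes. /jabiddozaliggeiz/ → jabidozaligeiz.
Rule 4 (final a-epenthesis): the form ends in the consonant /z/, so [a] is inserted word-finally. /jabidozaligeiz/ → jabidozaligeiza.

jabidozaligeiza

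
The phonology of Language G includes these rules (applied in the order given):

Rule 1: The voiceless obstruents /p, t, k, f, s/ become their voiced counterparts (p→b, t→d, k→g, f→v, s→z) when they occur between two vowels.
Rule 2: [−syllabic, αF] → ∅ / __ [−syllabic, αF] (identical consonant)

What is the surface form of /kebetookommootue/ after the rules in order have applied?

Rule 1 (intervocalic voicing): /t/ is a voiceless obstruent between vowels /e/ and /o/, so it voices to [d]. /k/ is a voiceless obstruent between vowels /o/ and /o/, so it voices to [g]. /t/ is a voiceless obstruent between vowels /o/ and /u/, so it voices to [d]. /kebetookommootue/ → kebedoogommoodue.
Rule 2 (degemination): /mm/ is a geminate; the first /m/ deletes. /kebedoogommoodue/ → kebedoogomoodue.

kebedoogomoodue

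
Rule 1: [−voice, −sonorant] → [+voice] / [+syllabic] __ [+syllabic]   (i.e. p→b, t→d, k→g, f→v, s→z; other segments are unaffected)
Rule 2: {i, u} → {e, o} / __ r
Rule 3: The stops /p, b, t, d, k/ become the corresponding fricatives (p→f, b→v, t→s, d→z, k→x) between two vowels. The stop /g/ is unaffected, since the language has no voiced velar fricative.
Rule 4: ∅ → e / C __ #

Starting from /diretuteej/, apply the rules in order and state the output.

derezuzeeje

Rule 1 (intervocalic voicing): /t/ is a voiceless obstruent between vowels /e/ and /u/, so it voices to [d]. /t/ is a voiceless obstruent between vowels /u/ and /e/, so it voices to [d]. /diretuteej/ → diredudeej.
Rule 2 (pre-rhotic lowering): /i/ is a high vowel immediately before /r/, so it lowers to [e]. /diredudeej/ → deredudeej.
Rule 3 (intervocalic spirantization): /d/ is a stop between vowels /e/ and /u/, so it spirantizes to the fricative [z]. /d/ is a stop between vowels /u/ and /e/, so it spirantizes to the fricative [z]. /deredudeej/ → derezuzeej.
Rule 4 (final e-epenthesis): the form ends in the consonant /j/, so [e] is inserted word-finally. /derezuzeej/ → derezuzeeje.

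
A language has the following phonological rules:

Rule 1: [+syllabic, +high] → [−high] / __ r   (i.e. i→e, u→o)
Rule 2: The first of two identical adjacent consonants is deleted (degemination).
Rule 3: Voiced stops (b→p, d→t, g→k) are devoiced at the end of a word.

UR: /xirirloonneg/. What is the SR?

xererloonek

Rule 1 (pre-rhotic lowering): /i/ is a high vowel immediately before /r/, so it lowers to [e]. /i/ is a high vowel immediately before /r/, so it lowers to [e]. /xirirloonneg/ → xererloonneg.
Rule 2 (degemination): /nn/ is a geminate; the first /n/ deletes. /xererloonneg/ → xererlooneg.
Rule 3 (final devoicing): /g/ is a voiced stop in word-final position, so it devoices to [k]. /xererlooneg/ → xererloonek.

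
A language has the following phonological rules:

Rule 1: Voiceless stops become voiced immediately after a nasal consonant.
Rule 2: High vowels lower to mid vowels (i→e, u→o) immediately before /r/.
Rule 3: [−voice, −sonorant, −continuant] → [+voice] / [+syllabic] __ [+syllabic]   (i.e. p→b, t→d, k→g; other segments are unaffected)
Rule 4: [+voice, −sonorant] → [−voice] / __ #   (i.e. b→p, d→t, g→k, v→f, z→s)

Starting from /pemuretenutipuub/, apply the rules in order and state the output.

Rule 1 (post-nasal voicing): no segment meets the environment; /pemuretenutipuub/ is unchanged.
Rule 2 (pre-rhotic lowering): /u/ is a high vowel immediately before /r/, so it lowers to [o]. /pemuretenutipuub/ → pemoretenutipuub.
Rule 3 (intervocalic voicing): /t/ is a voiceless stop between vowels /e/ and /e/, so it voices to [d]. /t/ is a voiceless stop between vowels /u/ and /i/, so it voices to [d]. /p/ is a voiceless stop between vowels /i/ and /u/, so it voices to [b]. /pemoretenutipuub/ → pemoredenudibuub.
Rule 4 (final devoicing): /b/ is a voiced obstruent in word-final position, so it devoices to [p]. /pemoredenudibuub/ → pemoredenudibuup.

pemoredenudibuup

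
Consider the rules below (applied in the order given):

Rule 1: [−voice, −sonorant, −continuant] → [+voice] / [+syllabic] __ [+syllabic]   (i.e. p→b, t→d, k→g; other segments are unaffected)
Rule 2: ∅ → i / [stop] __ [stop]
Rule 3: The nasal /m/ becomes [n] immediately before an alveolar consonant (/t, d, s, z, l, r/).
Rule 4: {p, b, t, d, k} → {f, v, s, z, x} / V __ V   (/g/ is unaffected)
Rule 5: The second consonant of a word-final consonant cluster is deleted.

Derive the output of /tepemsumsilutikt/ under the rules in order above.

tevensunsiluzixit

Rule 1 (intervocalic voicing): /p/ is a voiceless stop between vowels /e/ and /e/, so it voices to [b]. /t/ is a voiceless stop between vowels /u/ and /i/, so it voices to [d]. /tepemsumsilutikt/ → tebemsumsiludikt.
Rule 2 (stop-cluster i-epenthesis): /k/ and /t/ form a stop–stop cluster, so [i] is inserted between them. /tebemsumsiludikt/ → tebemsumsiludikit.
Rule 3 (nasal place assimilation): /m/ precedes the alveolar consonant /s/, so it assimilates in place to [n]. /m/ precedes the alveolar consonant /s/, so it assimilates in place to [n]. /tebemsumsiludikit/ → tebensunsiludikit.
Rule 4 (intervocalic spirantization): /b/ is a stop between vowels /e/ and /e/, so it spirantizes to the fricative [v]. /d/ is a stop between vowels /u/ and /i/, so it spirantizes to the fricative [z]. /k/ is a stop between vowels /i/ and /i/, so it spirantizes to the fricative [x]. /tebensunsiludikit/ → tevensunsiluzixit.
Rule 5 (final cluster simplification): no segment meets the environment; /tevensunsiluzixit/ is unchanged.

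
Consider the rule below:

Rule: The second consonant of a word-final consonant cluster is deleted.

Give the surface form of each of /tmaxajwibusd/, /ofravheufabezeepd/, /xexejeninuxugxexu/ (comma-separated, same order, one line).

tmaxajwibus, ofravheufabezeep, xexejeninuxugxexu

/tmaxajwibusd/: /d/ is the second consonant of a word-final cluster /sd/, so it deletes. → [tmaxajwibus].
/ofravheufabezeepd/: /d/ is the second consonant of a word-final cluster /pd/, so it deletes. → [ofravheufabezeep].
/xexejeninuxugxexu/: the rule's environment is not met; surfaces unchanged as [xexejeninuxugxexu].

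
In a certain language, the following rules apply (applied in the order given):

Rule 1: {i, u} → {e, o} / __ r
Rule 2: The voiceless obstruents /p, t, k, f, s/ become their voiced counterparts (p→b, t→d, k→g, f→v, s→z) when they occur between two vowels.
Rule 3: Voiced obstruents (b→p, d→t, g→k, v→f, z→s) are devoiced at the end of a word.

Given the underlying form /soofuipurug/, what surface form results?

Rule 1 (pre-rhotic lowering): /u/ is a high vowel immediately before /r/, so it lowers to [o]. /soofuipurug/ → soofuiporug.
Rule 2 (intervocalic voicing): /f/ is a voiceless obstruent between vowels /o/ and /u/, so it voices to [v]. /p/ is a voiceless obstruent between vowels /i/ and /o/, so it voices to [b]. /soofuiporug/ → soovuiborug.
Rule 3 (final devoicing): /g/ is a voiced obstruent in word-final position, so it devoices to [k]. /soovuiborug/ → soovuiboruk.

soovuiboruk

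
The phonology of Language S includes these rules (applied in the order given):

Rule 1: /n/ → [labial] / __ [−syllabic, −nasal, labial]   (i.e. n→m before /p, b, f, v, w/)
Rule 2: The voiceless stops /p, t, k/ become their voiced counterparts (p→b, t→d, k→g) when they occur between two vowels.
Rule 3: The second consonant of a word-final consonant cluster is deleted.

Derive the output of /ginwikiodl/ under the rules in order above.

gimwigiod

Rule 1 (nasal place assimilation): /n/ precedes the labial consonant /w/, so it assimilates in place to [m]. /ginwikiodl/ → gimwikiodl.
Rule 2 (intervocalic voicing): /k/ is a voiceless stop between vowels /i/ and /i/, so it voices to [g]. /gimwikiodl/ → gimwigiodl.
Rule 3 (final cluster simplification): /l/ is the second consonant of a word-final cluster /dl/, so it deletes. /gimwigiodl/ → gimwigiod.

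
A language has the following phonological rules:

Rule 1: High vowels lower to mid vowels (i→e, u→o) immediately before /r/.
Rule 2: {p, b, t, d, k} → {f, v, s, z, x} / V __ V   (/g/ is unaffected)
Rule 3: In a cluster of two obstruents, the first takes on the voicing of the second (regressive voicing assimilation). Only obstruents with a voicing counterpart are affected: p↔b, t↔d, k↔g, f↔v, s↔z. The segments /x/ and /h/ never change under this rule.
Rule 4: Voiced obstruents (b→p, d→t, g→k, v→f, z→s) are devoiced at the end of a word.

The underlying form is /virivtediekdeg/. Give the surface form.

Rule 1 (pre-rhotic lowering): /i/ is a high vowel immediately before /r/, so it lowers to [e]. /virivtediekdeg/ → verivtediekdeg.
Rule 2 (intervocalic spirantization): /d/ is a stop between vowels /e/ and /i/, so it spirantizes to the fricative [z]. /verivtediekdeg/ → verivteziekdeg.
Rule 3 (regressive voicing assimilation): /v/ precedes the voiceless obstruent /t/, so it devoices to [f] by assimilation. /k/ precedes the voiced obstruent /d/, so it voices to [g] by assimilation. /verivteziekdeg/ → verifteziegdeg.
Rule 4 (final devoicing): /g/ is a voiced obstruent in word-final position, so it devoices to [k]. /verifteziegdeg/ → verifteziegdek.

verifteziegdek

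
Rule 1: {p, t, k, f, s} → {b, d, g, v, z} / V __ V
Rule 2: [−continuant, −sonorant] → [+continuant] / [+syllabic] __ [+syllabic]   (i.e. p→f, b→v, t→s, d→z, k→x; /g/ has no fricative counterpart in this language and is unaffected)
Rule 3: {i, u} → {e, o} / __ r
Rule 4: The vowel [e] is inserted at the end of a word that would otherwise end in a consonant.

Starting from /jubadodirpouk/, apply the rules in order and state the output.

juvazozerpouke

Rule 1 (intervocalic voicing): no segment meets the environment; /jubadodirpouk/ is unchanged.
Rule 2 (intervocalic spirantization): /b/ is a stop between vowels /u/ and /a/, so it spirantizes to the fricative [v]. /d/ is a stop between vowels /a/ and /o/, so it spirantizes to the fricative [z]. /d/ is a stop between vowels /o/ and /i/, so it spirantizes to the fricative [z]. /jubadodirpouk/ → juvazozirpouk.
Rule 3 (pre-rhotic lowering): /i/ is a high vowel immediately before /r/, so it lowers to [e]. /juvazozirpouk/ → juvazozerpouk.
Rule 4 (final e-epenthesis): the form ends in the consonant /k/, so [e] is inserted word-finally. /juvazozerpouk/ → juvazozerpouke.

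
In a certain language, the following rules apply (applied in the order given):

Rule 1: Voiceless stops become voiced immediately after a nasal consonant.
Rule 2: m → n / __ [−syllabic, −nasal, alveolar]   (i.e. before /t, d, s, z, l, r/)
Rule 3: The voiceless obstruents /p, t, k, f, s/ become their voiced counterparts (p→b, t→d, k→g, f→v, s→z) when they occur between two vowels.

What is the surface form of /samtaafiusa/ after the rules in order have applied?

sandaaviuza

Rule 1 (post-nasal voicing): /t/ is a voiceless stop immediately after the nasal /m/, so it voices to [d]. /samtaafiusa/ → samdaafiusa.
Rule 2 (nasal place assimilation): /m/ precedes the alveolar consonant /d/, so it assimilates in place to [n]. /samdaafiusa/ → sandaafiusa.
Rule 3 (intervocalic voicing): /f/ is a voiceless obstruent between vowels /a/ and /i/, so it voices to [v]. /s/ is a voiceless obstruent between vowels /u/ and /a/, so it voices to [z]. /sandaafiusa/ → sandaaviuza.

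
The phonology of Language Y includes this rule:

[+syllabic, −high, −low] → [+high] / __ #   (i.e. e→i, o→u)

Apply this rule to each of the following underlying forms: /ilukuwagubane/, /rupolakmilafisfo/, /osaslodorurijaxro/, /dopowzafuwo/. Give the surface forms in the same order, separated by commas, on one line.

/ilukuwagubane/: /e/ is a mid vowel in word-final position, so it raises to [i]. → [ilukuwagubani].
/rupolakmilafisfo/: /o/ is a mid vowel in word-final position, so it raises to [u]. → [rupolakmilafisfu].
/osaslodorurijaxro/: /o/ is a mid vowel in word-final position, so it raises to [u]. → [osaslodorurijaxru].
/dopowzafuwo/: /o/ is a mid vowel in word-final position, so it raises to [u]. → [dopowzafuwu].

ilukuwagubani, rupolakmilafisfu, osaslodorurijaxru, dopowzafuwu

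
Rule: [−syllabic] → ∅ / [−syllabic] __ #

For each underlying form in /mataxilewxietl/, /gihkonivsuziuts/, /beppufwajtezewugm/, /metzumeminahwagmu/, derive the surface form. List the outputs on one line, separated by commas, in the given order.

mataxilewxiet, gihkonivsuziut, beppufwajtezewug, metzumeminahwagmu

/mataxilewxietl/: /l/ is the second consonant of a word-final cluster /tl/, so it deletes. → [mataxilewxiet].
/gihkonivsuziuts/: /s/ is the second consonant of a word-final cluster /ts/, so it deletes. → [gihkonivsuziut].
/beppufwajtezewugm/: /m/ is the second consonant of a word-final cluster /gm/, so it deletes. → [beppufwajtezewug].
/metzumeminahwagmu/: the rule's environment is not met; surfaces unchanged as [metzumeminahwagmu].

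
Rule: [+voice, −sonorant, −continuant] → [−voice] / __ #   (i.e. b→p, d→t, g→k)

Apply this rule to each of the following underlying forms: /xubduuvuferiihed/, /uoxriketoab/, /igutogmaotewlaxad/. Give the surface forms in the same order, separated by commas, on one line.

/xubduuvuferiihed/: /d/ is a voiced stop in word-final position, so it devoices to [t]. → [xubduuvuferiihet].
/uoxriketoab/: /b/ is a voiced stop in word-final position, so it devoices to [p]. → [uoxriketoap].
/igutogmaotewlaxad/: /d/ is a voiced stop in word-final position, so it devoices to [t]. → [igutogmaotewlaxat].

xubduuvuferiihet, uoxriketoap, igutogmaotewlaxat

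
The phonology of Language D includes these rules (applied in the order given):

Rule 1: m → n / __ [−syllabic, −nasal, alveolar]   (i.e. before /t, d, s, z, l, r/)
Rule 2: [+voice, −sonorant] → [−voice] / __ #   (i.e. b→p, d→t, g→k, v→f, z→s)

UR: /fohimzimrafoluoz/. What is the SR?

fohinzinrafoluos

Rule 1 (nasal place assimilation): /m/ precedes the alveolar consonant /z/, so it assimilates in place to [n]. /m/ precedes the alveolar consonant /r/, so it assimilates in place to [n]. /fohimzimrafoluoz/ → fohinzinrafoluoz.
Rule 2 (final devoicing): /z/ is a voiced obstruent in word-final position, so it devoices to [s]. /fohinzinrafoluoz/ → fohinzinrafoluos.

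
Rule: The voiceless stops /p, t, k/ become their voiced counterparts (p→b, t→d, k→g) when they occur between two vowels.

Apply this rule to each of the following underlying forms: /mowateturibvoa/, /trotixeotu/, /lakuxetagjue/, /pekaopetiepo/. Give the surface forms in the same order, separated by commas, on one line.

/mowateturibvoa/: /t/ is a voiceless stop between vowels /a/ and /e/, so it voices to [d]. /t/ is a voiceless stop between vowels /e/ and /u/, so it voices to [d]. → [mowadeduribvoa].
/trotixeotu/: /t/ is a voiceless stop between vowels /o/ and /i/, so it voices to [d]. /t/ is a voiceless stop between vowels /o/ and /u/, so it voices to [d]. → [trodixeodu].
/lakuxetagjue/: /k/ is a voiceless stop between vowels /a/ and /u/, so it voices to [g]. /t/ is a voiceless stop between vowels /e/ and /a/, so it voices to [d]. → [laguxedagjue].
/pekaopetiepo/: /k/ is a voiceless stop between vowels /e/ and /a/, so it voices to [g]. /p/ is a voiceless stop between vowels /o/ and /e/, so it voices to [b]. /t/ is a voiceless stop between vowels /e/ and /i/, so it voices to [d]. /p/ is a voiceless stop between vowels /e/ and /o/, so it voices to [b]. → [pegaobediebo].

mowadeduribvoa, trodixeodu, laguxedagjue, pegaobediebo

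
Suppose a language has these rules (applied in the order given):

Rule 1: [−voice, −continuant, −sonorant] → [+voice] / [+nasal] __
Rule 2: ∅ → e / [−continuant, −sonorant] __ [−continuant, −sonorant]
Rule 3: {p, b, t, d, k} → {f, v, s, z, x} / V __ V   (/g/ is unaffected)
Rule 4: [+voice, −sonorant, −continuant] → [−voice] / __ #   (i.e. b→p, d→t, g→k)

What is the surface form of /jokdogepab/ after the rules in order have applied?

joxezogefap

Rule 1 (post-nasal voicing): no segment meets the environment; /jokdogepab/ is unchanged.
Rule 2 (stop-cluster e-epenthesis): /k/ and /d/ form a stop–stop cluster, so [e] is inserted between them. /jokdogepab/ → jokedogepab.
Rule 3 (intervocalic spirantization): /k/ is a stop between vowels /o/ and /e/, so it spirantizes to the fricative [x]. /d/ is a stop between vowels /e/ and /o/, so it spirantizes to the fricative [z]. /p/ is a stop between vowels /e/ and /a/, so it spirantizes to the fricative [f]. /jokedogepab/ → joxezogefab.
Rule 4 (final devoicing): /b/ is a voiced stop in word-final position, so it devoices to [p]. /joxezogefab/ → joxezogefap.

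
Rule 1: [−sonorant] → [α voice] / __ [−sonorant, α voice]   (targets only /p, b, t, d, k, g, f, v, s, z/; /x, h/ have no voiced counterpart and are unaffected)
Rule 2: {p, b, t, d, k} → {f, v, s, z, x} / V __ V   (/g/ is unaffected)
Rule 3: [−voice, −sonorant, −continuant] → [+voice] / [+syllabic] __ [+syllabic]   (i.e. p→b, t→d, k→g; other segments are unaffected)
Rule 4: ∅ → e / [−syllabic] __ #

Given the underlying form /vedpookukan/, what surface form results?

Rule 1 (regressive voicing assimilation): /d/ precedes the voiceless obstruent /p/, so it devoices to [t] by assimilation. /vedpookukan/ → vetpookukan.
Rule 2 (intervocalic spirantization): /k/ is a stop between vowels /o/ and /u/, so it spirantizes to the fricative [x]. /k/ is a stop between vowels /u/ and /a/, so it spirantizes to the fricative [x]. /vetpookukan/ → vetpooxuxan.
Rule 3 (intervocalic voicing): no segment meets the environment; /vetpooxuxan/ is unchanged.
Rule 4 (final e-epenthesis): the form ends in the consonant /n/, so [e] is inserted word-finally. /vetpooxuxan/ → vetpooxuxane.

vetpooxuxane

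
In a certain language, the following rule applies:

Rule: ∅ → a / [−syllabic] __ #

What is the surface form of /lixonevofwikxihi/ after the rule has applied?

No segment of /lixonevofwikxihi/ meets the structural description of the rule, so the form surfaces unchanged.

lixonevofwikxihi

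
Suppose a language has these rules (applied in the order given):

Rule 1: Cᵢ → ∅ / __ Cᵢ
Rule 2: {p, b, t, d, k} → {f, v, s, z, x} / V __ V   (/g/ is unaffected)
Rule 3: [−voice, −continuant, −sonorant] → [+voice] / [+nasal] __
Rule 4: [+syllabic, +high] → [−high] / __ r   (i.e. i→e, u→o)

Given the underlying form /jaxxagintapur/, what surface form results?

jaxagindafor

Rule 1 (degemination): /xx/ is a geminate; the first /x/ deletes. /jaxxagintapur/ → jaxagintapur.
Rule 2 (intervocalic spirantization): /p/ is a stop between vowels /a/ and /u/, so it spirantizes to the fricative [f]. /jaxagintapur/ → jaxagintafur.
Rule 3 (post-nasal voicing): /t/ is a voiceless stop immediately after the nasal /n/, so it voices to [d]. /jaxagintafur/ → jaxagindafur.
Rule 4 (pre-rhotic lowering): /u/ is a high vowel immediately before /r/, so it lowers to [o]. /jaxagindafur/ → jaxagindafor.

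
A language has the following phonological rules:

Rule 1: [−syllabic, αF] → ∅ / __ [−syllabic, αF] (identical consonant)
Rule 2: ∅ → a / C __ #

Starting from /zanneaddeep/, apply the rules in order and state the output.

zaneadeepa

Rule 1 (degemination): /nn/ is a geminate; the first /n/ deletes. /dd/ is a geminate; the first /d/ deletes. /zanneaddeep/ → zaneadeep.
Rule 2 (final a-epenthesis): the form ends in the consonant /p/, so [a] is inserted word-finally. /zaneadeep/ → zaneadeepa.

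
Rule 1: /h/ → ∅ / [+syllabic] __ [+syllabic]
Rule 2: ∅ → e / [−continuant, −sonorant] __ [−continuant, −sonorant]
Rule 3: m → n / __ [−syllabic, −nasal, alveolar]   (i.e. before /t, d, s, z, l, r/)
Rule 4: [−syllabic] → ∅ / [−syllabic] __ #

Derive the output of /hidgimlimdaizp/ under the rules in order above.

Rule 1 (intervocalic h-deletion): no segment meets the environment; /hidgimlimdaizp/ is unchanged.
Rule 2 (stop-cluster e-epenthesis): /d/ and /g/ form a stop–stop cluster, so [e] is inserted between them. /hidgimlimdaizp/ → hidegimlimdaizp.
Rule 3 (nasal place assimilation): /m/ precedes the alveolar consonant /l/, so it assimilates in place to [n]. /m/ precedes the alveolar consonant /d/, so it assimilates in place to [n]. /hidegimlimdaizp/ → hideginlindaizp.
Rule 4 (final cluster simplification): /p/ is the second consonant of a word-final cluster /zp/, so it deletes. /hideginlindaizp/ → hideginlindaiz.

hideginlindaiz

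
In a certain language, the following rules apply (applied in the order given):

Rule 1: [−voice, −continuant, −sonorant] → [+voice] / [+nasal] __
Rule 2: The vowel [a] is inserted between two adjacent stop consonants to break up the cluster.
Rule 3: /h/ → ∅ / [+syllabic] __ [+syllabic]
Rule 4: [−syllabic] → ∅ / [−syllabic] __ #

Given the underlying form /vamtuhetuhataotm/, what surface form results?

Rule 1 (post-nasal voicing): /t/ is a voiceless stop immediately after the nasal /m/, so it voices to [d]. /vamtuhetuhataotm/ → vamduhetuhataotm.
Rule 2 (stop-cluster a-epenthesis): no segment meets the environment; /vamduhetuhataotm/ is unchanged.
Rule 3 (intervocalic h-deletion): /h/ occurs between vowels /u/ and /e/, so it deletes. /h/ occurs between vowels /u/ and /a/, so it deletes. /vamduhetuhataotm/ → vamduetuataotm.
Rule 4 (final cluster simplification): /m/ is the second consonant of a word-final cluster /tm/, so it deletes. /vamduetuataotm/ → vamduetuataot.

vamduetuataot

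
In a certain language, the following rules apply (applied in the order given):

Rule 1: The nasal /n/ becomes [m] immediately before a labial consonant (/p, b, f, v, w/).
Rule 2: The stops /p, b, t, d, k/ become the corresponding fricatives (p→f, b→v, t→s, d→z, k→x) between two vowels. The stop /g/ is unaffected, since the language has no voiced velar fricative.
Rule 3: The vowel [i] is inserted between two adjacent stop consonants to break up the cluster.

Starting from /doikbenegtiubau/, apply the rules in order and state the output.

doikibenegitiuvau

Rule 1 (nasal place assimilation): no segment meets the environment; /doikbenegtiubau/ is unchanged.
Rule 2 (intervocalic spirantization): /b/ is a stop between vowels /u/ and /a/, so it spirantizes to the fricative [v]. /doikbenegtiubau/ → doikbenegtiuvau.
Rule 3 (stop-cluster i-epenthesis): /k/ and /b/ form a stop–stop cluster, so [i] is inserted between them. /g/ and /t/ form a stop–stop cluster, so [i] is inserted between them. /doikbenegtiuvau/ → doikibenegitiuvau.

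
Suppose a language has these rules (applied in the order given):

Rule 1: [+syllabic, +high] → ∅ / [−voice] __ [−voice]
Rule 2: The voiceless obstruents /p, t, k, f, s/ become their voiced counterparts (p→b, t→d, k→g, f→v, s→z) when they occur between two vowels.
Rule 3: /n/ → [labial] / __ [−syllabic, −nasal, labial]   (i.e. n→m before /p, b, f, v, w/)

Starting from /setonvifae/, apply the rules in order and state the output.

Rule 1 (high vowel syncope): no segment meets the environment; /setonvifae/ is unchanged.
Rule 2 (intervocalic voicing): /t/ is a voiceless obstruent between vowels /e/ and /o/, so it voices to [d]. /f/ is a voiceless obstruent between vowels /i/ and /a/, so it voices to [v]. /setonvifae/ → sedonvivae.
Rule 3 (nasal place assimilation): /n/ precedes the labial consonant /v/, so it assimilates in place to [m]. /sedonvivae/ → sedomvivae.

sedomvivae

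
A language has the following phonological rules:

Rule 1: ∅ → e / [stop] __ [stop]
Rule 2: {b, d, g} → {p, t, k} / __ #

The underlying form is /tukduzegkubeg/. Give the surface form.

Rule 1 (stop-cluster e-epenthesis): /k/ and /d/ form a stop–stop cluster, so [e] is inserted between them. /g/ and /k/ form a stop–stop cluster, so [e] is inserted between them. /tukduzegkubeg/ → tukeduzegekubeg.
Rule 2 (final devoicing): /g/ is a voiced stop in word-final position, so it devoices to [k]. /tukeduzegekubeg/ → tukeduzegekubek.

tukeduzegekubek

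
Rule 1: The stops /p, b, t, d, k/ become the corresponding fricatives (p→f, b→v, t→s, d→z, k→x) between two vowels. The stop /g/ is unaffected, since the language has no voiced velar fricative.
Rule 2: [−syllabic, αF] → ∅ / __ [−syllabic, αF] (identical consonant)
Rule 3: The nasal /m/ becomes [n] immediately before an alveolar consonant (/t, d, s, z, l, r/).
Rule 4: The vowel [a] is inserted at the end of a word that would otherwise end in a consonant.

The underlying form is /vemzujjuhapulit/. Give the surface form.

venzujuhafulita

Rule 1 (intervocalic spirantization): /p/ is a stop between vowels /a/ and /u/, so it spirantizes to the fricative [f]. /vemzujjuhapulit/ → vemzujjuhafulit.
Rule 2 (degemination): /jj/ is a geminate; the first /j/ deletes. /vemzujjuhafulit/ → vemzujuhafulit.
Rule 3 (nasal place assimilation): /m/ precedes the alveolar consonant /z/, so it assimilates in place to [n]. /vemzujuhafulit/ → venzujuhafulit.
Rule 4 (final a-epenthesis): the form ends in the consonant /t/, so [a] is inserted word-finally. /venzujuhafulit/ → venzujuhafulita.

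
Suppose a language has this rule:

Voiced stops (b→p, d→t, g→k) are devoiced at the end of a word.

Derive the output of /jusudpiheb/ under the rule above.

jusudpihep

/b/ is a voiced stop in word-final position, so it devoices to [p].
The other instance of /d/ does not occur in the required environment and remains unchanged.
Surface form: [jusudpihep].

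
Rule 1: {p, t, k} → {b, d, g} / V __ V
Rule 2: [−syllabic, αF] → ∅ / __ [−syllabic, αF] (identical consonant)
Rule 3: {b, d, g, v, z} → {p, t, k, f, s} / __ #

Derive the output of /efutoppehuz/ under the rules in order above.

efudopehus

Rule 1 (intervocalic voicing): /t/ is a voiceless stop between vowels /u/ and /o/, so it voices to [d]. /efutoppehuz/ → efudoppehuz.
Rule 2 (degemination): /pp/ is a geminate; the first /p/ deletes. /efudoppehuz/ → efudopehuz.
Rule 3 (final devoicing): /z/ is a voiced obstruent in word-final position, so it devoices to [s]. /efudopehuz/ → efudopehus.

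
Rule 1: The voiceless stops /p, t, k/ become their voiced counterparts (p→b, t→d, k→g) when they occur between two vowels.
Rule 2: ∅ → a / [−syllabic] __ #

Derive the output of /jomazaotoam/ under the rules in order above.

Rule 1 (intervocalic voicing): /t/ is a voiceless stop between vowels /o/ and /o/, so it voices to [d]. /jomazaotoam/ → jomazaodoam.
Rule 2 (final a-epenthesis): the form ends in the consonant /m/, so [a] is inserted word-finally. /jomazaodoam/ → jomazaodoama.

jomazaodoama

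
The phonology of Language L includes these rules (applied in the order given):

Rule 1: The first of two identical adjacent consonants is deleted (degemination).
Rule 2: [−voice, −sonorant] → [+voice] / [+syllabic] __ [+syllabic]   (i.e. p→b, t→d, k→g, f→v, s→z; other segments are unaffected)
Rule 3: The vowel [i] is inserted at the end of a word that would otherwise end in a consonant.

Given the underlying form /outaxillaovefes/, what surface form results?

oudaxilaovevesi

Rule 1 (degemination): /ll/ is a geminate; the first /l/ deletes. /outaxillaovefes/ → outaxilaovefes.
Rule 2 (intervocalic voicing): /t/ is a voiceless obstruent between vowels /u/ and /a/, so it voices to [d]. /f/ is a voiceless obstruent between vowels /e/ and /e/, so it voices to [v]. /outaxilaovefes/ → oudaxilaoveves.
Rule 3 (final i-epenthesis): the form ends in the consonant /s/, so [i] is inserted word-finally. /oudaxilaoveves/ → oudaxilaovevesi.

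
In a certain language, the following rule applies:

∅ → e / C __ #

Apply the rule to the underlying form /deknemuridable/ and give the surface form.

deknemuridable

No segment of /deknemuridable/ meets the structural description of the rule, so the form surfaces unchanged.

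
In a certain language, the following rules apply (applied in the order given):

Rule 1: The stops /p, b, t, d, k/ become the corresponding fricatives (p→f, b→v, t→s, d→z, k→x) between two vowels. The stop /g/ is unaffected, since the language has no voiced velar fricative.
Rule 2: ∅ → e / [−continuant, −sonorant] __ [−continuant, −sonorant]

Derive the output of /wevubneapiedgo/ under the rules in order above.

Rule 1 (intervocalic spirantization): /p/ is a stop between vowels /a/ and /i/, so it spirantizes to the fricative [f]. /wevubneapiedgo/ → wevubneafiedgo.
Rule 2 (stop-cluster e-epenthesis): /d/ and /g/ form a stop–stop cluster, so [e] is inserted between them. /wevubneafiedgo/ → wevubneafiedego.

wevubneafiedego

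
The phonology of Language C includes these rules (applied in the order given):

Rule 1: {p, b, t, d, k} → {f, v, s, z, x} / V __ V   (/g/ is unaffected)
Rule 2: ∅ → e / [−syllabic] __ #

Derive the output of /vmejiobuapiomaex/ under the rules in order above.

Rule 1 (intervocalic spirantization): /b/ is a stop between vowels /o/ and /u/, so it spirantizes to the fricative [v]. /p/ is a stop between vowels /a/ and /i/, so it spirantizes to the fricative [f]. /vmejiobuapiomaex/ → vmejiovuafiomaex.
Rule 2 (final e-epenthesis): the form ends in the consonant /x/, so [e] is inserted word-finally. /vmejiovuafiomaex/ → vmejiovuafiomaexe.

vmejiovuafiomaexe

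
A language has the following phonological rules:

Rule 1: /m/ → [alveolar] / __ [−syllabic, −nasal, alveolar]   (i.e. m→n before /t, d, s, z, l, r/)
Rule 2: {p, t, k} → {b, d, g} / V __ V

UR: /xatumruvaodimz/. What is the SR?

Rule 1 (nasal place assimilation): /m/ precedes the alveolar consonant /r/, so it assimilates in place to [n]. /m/ precedes the alveolar consonant /z/, so it assimilates in place to [n]. /xatumruvaodimz/ → xatunruvaodinz.
Rule 2 (intervocalic voicing): /t/ is a voiceless stop between vowels /a/ and /u/, so it voices to [d]. /xatunruvaodinz/ → xadunruvaodinz.

xadunruvaodinz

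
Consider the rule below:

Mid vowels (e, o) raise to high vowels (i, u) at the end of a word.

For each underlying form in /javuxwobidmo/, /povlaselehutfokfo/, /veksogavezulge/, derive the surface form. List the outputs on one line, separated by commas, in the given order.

/javuxwobidmo/: /o/ is a mid vowel in word-final position, so it raises to [u]. → [javuxwobidmu].
/povlaselehutfokfo/: /o/ is a mid vowel in word-final position, so it raises to [u]. → [povlaselehutfokfu].
/veksogavezulge/: /e/ is a mid vowel in word-final position, so it raises to [i]. → [veksogavezulgi].

javuxwobidmu, povlaselehutfokfu, veksogavezulgi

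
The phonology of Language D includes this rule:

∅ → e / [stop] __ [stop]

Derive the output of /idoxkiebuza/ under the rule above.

No segment of /idoxkiebuza/ meets the structural description of the rule, so the form surfaces unchanged.

idoxkiebuza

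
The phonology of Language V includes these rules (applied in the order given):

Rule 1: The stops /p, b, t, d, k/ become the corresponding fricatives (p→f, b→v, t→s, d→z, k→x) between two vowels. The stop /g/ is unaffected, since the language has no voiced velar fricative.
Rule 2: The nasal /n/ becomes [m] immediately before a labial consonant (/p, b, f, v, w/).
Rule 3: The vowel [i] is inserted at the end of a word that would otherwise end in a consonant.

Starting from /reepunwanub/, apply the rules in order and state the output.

reefumwanubi

Rule 1 (intervocalic spirantization): /p/ is a stop between vowels /e/ and /u/, so it spirantizes to the fricative [f]. /reepunwanub/ → reefunwanub.
Rule 2 (nasal place assimilation): /n/ precedes the labial consonant /w/, so it assimilates in place to [m]. /reefunwanub/ → reefumwanub.
Rule 3 (final i-epenthesis): the form ends in the consonant /b/, so [i] is inserted word-finally. /reefumwanub/ → reefumwanubi.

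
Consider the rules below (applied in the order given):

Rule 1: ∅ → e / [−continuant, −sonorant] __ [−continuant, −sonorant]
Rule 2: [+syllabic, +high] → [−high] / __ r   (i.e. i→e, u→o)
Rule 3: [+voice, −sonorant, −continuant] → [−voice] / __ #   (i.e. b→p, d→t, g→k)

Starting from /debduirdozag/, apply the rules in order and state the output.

Rule 1 (stop-cluster e-epenthesis): /b/ and /d/ form a stop–stop cluster, so [e] is inserted between them. /debduirdozag/ → debeduirdozag.
Rule 2 (pre-rhotic lowering): /i/ is a high vowel immediately before /r/, so it lowers to [e]. /debeduirdozag/ → debeduerdozag.
Rule 3 (final devoicing): /g/ is a voiced stop in word-final position, so it devoices to [k]. /debeduerdozag/ → debeduerdozak.

debeduerdozak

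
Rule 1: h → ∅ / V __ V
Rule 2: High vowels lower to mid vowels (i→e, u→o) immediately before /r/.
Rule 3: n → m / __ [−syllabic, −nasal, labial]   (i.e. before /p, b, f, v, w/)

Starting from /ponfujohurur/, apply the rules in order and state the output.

Rule 1 (intervocalic h-deletion): /h/ occurs between vowels /o/ and /u/, so it deletes. /ponfujohurur/ → ponfujourur.
Rule 2 (pre-rhotic lowering): /u/ is a high vowel immediately before /r/, so it lowers to [o]. /u/ is a high vowel immediately before /r/, so it lowers to [o]. /ponfujourur/ → ponfujooror.
Rule 3 (nasal place assimilation): /n/ precedes the labial consonant /f/, so it assimilates in place to [m]. /ponfujooror/ → pomfujooror.

pomfujooror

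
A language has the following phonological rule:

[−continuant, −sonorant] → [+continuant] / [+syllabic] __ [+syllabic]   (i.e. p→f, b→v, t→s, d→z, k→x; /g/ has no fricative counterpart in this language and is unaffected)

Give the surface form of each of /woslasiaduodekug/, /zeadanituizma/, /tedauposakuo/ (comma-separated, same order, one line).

/woslasiaduodekug/: /d/ is a stop between vowels /a/ and /u/, so it spirantizes to the fricative [z]. /d/ is a stop between vowels /o/ and /e/, so it spirantizes to the fricative [z]. /k/ is a stop between vowels /e/ and /u/, so it spirantizes to the fricative [x]. → [woslasiazuozexug].
/zeadanituizma/: /d/ is a stop between vowels /a/ and /a/, so it spirantizes to the fricative [z]. /t/ is a stop between vowels /i/ and /u/, so it spirantizes to the fricative [s]. → [zeazanisuizma].
/tedauposakuo/: /d/ is a stop between vowels /e/ and /a/, so it spirantizes to the fricative [z]. /p/ is a stop between vowels /u/ and /o/, so it spirantizes to the fricative [f]. /k/ is a stop between vowels /a/ and /u/, so it spirantizes to the fricative [x]. → [tezaufosaxuo].

woslasiazuozexug, zeazanisuizma, tezaufosaxuo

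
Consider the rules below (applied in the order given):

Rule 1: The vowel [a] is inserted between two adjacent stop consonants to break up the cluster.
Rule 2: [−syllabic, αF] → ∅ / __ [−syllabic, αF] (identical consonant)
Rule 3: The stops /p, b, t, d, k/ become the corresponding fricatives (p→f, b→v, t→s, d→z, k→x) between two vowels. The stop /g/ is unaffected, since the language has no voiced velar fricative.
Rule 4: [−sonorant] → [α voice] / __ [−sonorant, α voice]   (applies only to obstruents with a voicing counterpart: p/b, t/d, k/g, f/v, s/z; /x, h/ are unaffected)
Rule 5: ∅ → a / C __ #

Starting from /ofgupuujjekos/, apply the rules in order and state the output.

Rule 1 (stop-cluster a-epenthesis): no segment meets the environment; /ofgupuujjekos/ is unchanged.
Rule 2 (degemination): /jj/ is a geminate; the first /j/ deletes. /ofgupuujjekos/ → ofgupuujekos.
Rule 3 (intervocalic spirantization): /p/ is a stop between vowels /u/ and /u/, so it spirantizes to the fricative [f]. /k/ is a stop between vowels /e/ and /o/, so it spirantizes to the fricative [x]. /ofgupuujekos/ → ofgufuujexos.
Rule 4 (regressive voicing assimilation): /f/ precedes the voiced obstruent /g/, so it voices to [v] by assimilation. /ofgufuujexos/ → ovgufuujexos.
Rule 5 (final a-epenthesis): the form ends in the consonant /s/, so [a] is inserted word-finally. /ovgufuujexos/ → ovgufuujexosa.

ovgufuujexosa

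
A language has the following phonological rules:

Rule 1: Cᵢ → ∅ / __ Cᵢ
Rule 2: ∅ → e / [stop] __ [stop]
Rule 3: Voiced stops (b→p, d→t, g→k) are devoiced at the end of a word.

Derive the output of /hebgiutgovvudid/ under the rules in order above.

Rule 1 (degemination): /vv/ is a geminate; the first /v/ deletes. /hebgiutgovvudid/ → hebgiutgovudid.
Rule 2 (stop-cluster e-epenthesis): /b/ and /g/ form a stop–stop cluster, so [e] is inserted between them. /t/ and /g/ form a stop–stop cluster, so [e] is inserted between them. /hebgiutgovudid/ → hebegiutegovudid.
Rule 3 (final devoicing): /d/ is a voiced stop in word-final position, so it devoices to [t]. /hebegiutegovudid/ → hebegiutegovudit.

hebegiutegovudit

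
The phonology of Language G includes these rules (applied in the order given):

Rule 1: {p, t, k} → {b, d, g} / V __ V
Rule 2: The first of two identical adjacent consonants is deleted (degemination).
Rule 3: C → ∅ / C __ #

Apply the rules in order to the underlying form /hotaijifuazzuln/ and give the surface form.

Rule 1 (intervocalic voicing): /t/ is a voiceless stop between vowels /o/ and /a/, so it voices to [d]. /hotaijifuazzuln/ → hodaijifuazzuln.
Rule 2 (degemination): /zz/ is a geminate; the first /z/ deletes. /hodaijifuazzuln/ → hodaijifuazuln.
Rule 3 (final cluster simplification): /n/ is the second consonant of a word-final cluster /ln/, so it deletes. /hodaijifuazuln/ → hodaijifuazul.

hodaijifuazul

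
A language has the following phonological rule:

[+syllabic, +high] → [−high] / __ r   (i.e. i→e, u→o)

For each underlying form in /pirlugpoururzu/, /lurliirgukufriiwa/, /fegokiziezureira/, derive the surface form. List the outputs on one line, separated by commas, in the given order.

perlugpoororzu, lorliergukufriiwa, fegokiziezoreera

/pirlugpoururzu/: /i/ is a high vowel immediately before /r/, so it lowers to [e]. /u/ is a high vowel immediately before /r/, so it lowers to [o]. /u/ is a high vowel immediately before /r/, so it lowers to [o]. → [perlugpoororzu].
/lurliirgukufriiwa/: /u/ is a high vowel immediately before /r/, so it lowers to [o]. /i/ is a high vowel immediately before /r/, so it lowers to [e]. → [lorliergukufriiwa].
/fegokiziezureira/: /u/ is a high vowel immediately before /r/, so it lowers to [o]. /i/ is a high vowel immediately before /r/, so it lowers to [e]. → [fegokiziezoreera].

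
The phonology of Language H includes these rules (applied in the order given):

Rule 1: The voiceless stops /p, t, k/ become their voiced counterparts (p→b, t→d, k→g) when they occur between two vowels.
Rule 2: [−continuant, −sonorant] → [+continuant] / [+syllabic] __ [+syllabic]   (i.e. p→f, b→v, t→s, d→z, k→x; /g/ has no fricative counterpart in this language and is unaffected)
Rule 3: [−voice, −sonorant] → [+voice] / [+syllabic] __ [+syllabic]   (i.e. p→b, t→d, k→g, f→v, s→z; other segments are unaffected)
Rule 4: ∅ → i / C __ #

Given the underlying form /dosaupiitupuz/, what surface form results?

Rule 1 (intervocalic voicing): /p/ is a voiceless stop between vowels /u/ and /i/, so it voices to [b]. /t/ is a voiceless stop between vowels /i/ and /u/, so it voices to [d]. /p/ is a voiceless stop between vowels /u/ and /u/, so it voices to [b]. /dosaupiitupuz/ → dosaubiidubuz.
Rule 2 (intervocalic spirantization): /b/ is a stop between vowels /u/ and /i/, so it spirantizes to the fricative [v]. /d/ is a stop between vowels /i/ and /u/, so it spirantizes to the fricative [z]. /b/ is a stop between vowels /u/ and /u/, so it spirantizes to the fricative [v]. /dosaubiidubuz/ → dosauviizuvuz.
Rule 3 (intervocalic voicing): /s/ is a voiceless obstruent between vowels /o/ and /a/, so it voices to [z]. /dosauviizuvuz/ → dozauviizuvuz.
Rule 4 (final i-epenthesis): the form ends in the consonant /z/, so [i] is inserted word-finally. /dozauviizuvuz/ → dozauviizuvuzi.

dozauviizuvuzi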